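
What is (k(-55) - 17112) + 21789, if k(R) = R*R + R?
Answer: 7647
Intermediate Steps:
k(R) = R + R² (k(R) = R² + R = R + R²)
(k(-55) - 17112) + 21789 = (-55*(1 - 55) - 17112) + 21789 = (-55*(-54) - 17112) + 21789 = (2970 - 17112) + 21789 = -14142 + 21789 = 7647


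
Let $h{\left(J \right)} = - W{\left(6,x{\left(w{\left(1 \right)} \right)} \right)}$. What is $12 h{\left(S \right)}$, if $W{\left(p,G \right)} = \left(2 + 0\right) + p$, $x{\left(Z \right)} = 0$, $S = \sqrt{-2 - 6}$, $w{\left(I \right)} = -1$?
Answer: $-96$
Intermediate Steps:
$S = 2 i \sqrt{2}$ ($S = \sqrt{-8} = 2 i \sqrt{2} \approx 2.8284 i$)
$W{\left(p,G \right)} = 2 + p$
$h{\left(J \right)} = -8$ ($h{\left(J \right)} = - (2 + 6) = \left(-1\right) 8 = -8$)
$12 h{\left(S \right)} = 12 \left(-8\right) = -96$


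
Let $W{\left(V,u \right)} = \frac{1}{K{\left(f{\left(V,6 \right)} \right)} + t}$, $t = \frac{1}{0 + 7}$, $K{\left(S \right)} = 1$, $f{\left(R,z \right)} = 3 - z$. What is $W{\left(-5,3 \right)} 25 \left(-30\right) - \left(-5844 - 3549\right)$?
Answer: $\frac{34947}{4} \approx 8736.8$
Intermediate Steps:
$t = \frac{1}{7} \approx 0.14286$
$W{\left(V,u \right)} = \frac{7}{8}$ ($W{\left(V,u \right)} = \frac{1}{1 + \frac{1}{7}} = \frac{1}{\frac{8}{7}} = \frac{7}{8}$)
$W{\left(-5,3 \right)} 25 \left(-30\right) - \left(-5844 - 3549\right) = \frac{7}{8} \cdot 25 \left(-30\right) - \left(-5844 - 3549\right) = \frac{175}{8} \left(-30\right) - -9393 = - \frac{2625}{4} + 9393 = \frac{34947}{4}$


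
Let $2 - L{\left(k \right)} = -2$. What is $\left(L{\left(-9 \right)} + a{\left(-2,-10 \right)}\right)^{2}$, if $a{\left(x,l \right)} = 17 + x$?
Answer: $361$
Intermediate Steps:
$L{\left(k \right)} = 4$ ($L{\left(k \right)} = 2 - -2 = 2 + 2 = 4$)
$\left(L{\left(-9 \right)} + a{\left(-2,-10 \right)}\right)^{2} = \left(4 + \left(17 - 2\right)\right)^{2} = \left(4 + 15\right)^{2} = 19^{2} = 361$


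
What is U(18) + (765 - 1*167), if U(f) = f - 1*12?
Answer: 604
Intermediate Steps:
U(f) = -12 + f (U(f) = f - 12 = -12 + f)
U(18) + (765 - 1*167) = (-12 + 18) + (765 - 1*167) = 6 + (765 - 167) = 6 + 598 = 604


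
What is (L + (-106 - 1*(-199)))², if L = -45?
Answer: 2304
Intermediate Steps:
(L + (-106 - 1*(-199)))² = (-45 + (-106 - 1*(-199)))² = (-45 + (-106 + 199))² = (-45 + 93)² = 48² = 2304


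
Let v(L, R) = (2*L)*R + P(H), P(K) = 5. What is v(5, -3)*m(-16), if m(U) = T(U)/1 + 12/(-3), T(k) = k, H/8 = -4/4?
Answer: 500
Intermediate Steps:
H = -8 (H = 8*(-4/4) = 8*(-4*¼) = 8*(-1) = -8)
m(U) = -4 + U (m(U) = U/1 + 12/(-3) = U*1 + 12*(-⅓) = U - 4 = -4 + U)
v(L, R) = 5 + 2*L*R (v(L, R) = (2*L)*R + 5 = 2*L*R + 5 = 5 + 2*L*R)
v(5, -3)*m(-16) = (5 + 2*5*(-3))*(-4 - 16) = (5 - 30)*(-20) = -25*(-20) = 500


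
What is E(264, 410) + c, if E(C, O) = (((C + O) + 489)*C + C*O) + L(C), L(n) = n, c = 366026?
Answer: 781562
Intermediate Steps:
E(C, O) = C + C*O + C*(489 + C + O) (E(C, O) = (((C + O) + 489)*C + C*O) + C = ((489 + C + O)*C + C*O) + C = (C*(489 + C + O) + C*O) + C = (C*O + C*(489 + C + O)) + C = C + C*O + C*(489 + C + O))
E(264, 410) + c = 264*(490 + 264 + 2*410) + 366026 = 264*(490 + 264 + 820) + 366026 = 264*1574 + 366026 = 415536 + 366026 = 781562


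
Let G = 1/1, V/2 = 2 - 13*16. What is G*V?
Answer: -412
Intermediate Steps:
V = -412 (V = 2*(2 - 13*16) = 2*(2 - 208) = 2*(-206) = -412)
G = 1
G*V = 1*(-412) = -412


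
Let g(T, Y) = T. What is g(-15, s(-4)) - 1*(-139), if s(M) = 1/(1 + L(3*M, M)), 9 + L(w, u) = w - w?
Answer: 124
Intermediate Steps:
L(w, u) = -9 (L(w, u) = -9 + (w - w) = -9 + 0 = -9)
s(M) = -⅛ (s(M) = 1/(1 - 9) = 1/(-8) = -⅛)
g(-15, s(-4)) - 1*(-139) = -15 - 1*(-139) = -15 + 139 = 124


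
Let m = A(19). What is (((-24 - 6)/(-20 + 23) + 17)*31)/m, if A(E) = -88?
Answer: -217/88 ≈ -2.4659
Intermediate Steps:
m = -88
(((-24 - 6)/(-20 + 23) + 17)*31)/m = (((-24 - 6)/(-20 + 23) + 17)*31)/(-88) = ((-30/3 + 17)*31)*(-1/88) = ((-30*1/3 + 17)*31)*(-1/88) = ((-10 + 17)*31)*(-1/88) = (7*31)*(-1/88) = 217*(-1/88) = -217/88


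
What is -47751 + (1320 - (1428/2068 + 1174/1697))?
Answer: -40737404206/877349 ≈ -46432.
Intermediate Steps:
-47751 + (1320 - (1428/2068 + 1174/1697)) = -47751 + (1320 - (1428*(1/2068) + 1174*(1/1697))) = -47751 + (1320 - (357/517 + 1174/1697)) = -47751 + (1320 - 1*1212787/877349) = -47751 + (1320 - 1212787/877349) = -47751 + 1156887893/877349 = -40737404206/877349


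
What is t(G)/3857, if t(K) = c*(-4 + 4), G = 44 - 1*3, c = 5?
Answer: 0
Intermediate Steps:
G = 41 (G = 44 - 3 = 41)
t(K) = 0 (t(K) = 5*(-4 + 4) = 5*0 = 0)
t(G)/3857 = 0/3857 = 0*(1/3857) = 0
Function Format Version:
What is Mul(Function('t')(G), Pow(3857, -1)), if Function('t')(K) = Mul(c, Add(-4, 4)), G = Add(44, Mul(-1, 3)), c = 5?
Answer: 0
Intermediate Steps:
G = 41 (G = Add(44, -3) = 41)
Function('t')(K) = 0 (Function('t')(K) = Mul(5, Add(-4, 4)) = Mul(5, 0) = 0)
Mul(Function('t')(G), Pow(3857, -1)) = Mul(0, Pow(3857, -1)) = Mul(0, Rational(1, 3857)) = 0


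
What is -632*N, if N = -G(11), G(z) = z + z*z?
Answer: 83424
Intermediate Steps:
G(z) = z + z**2
N = -132 (N = -11*(1 + 11) = -11*12 = -1*132 = -132)
-632*N = -632*(-132) = 83424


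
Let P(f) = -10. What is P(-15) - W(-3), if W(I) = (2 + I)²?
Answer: -11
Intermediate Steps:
P(-15) - W(-3) = -10 - (2 - 3)² = -10 - 1*(-1)² = -10 - 1*1 = -10 - 1 = -11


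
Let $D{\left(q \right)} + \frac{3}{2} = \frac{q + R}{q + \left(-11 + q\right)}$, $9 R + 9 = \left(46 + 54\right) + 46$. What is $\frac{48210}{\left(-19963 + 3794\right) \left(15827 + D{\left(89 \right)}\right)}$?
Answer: $- \frac{144919260}{769213156601} \approx -0.0001884$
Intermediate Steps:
$R = \frac{137}{9}$ ($R = -1 + \frac{\left(46 + 54\right) + 46}{9} = -1 + \frac{100 + 46}{9} = -1 + \frac{1}{9} \cdot 146 = -1 + \frac{146}{9} = \frac{137}{9} \approx 15.222$)
$D{\left(q \right)} = - \frac{3}{2} + \frac{\frac{137}{9} + q}{-11 + 2 q}$ ($D{\left(q \right)} = - \frac{3}{2} + \frac{q + \frac{137}{9}}{q + \left(-11 + q\right)} = - \frac{3}{2} + \frac{\frac{137}{9} + q}{-11 + 2 q}$)
$\frac{48210}{\left(-19963 + 3794\right) \left(15827 + D{\left(89 \right)}\right)} = \frac{48210}{\left(-19963 + 3794\right) \left(15827 + \frac{571 - 3204}{18 \left(-11 + 2 \cdot 89\right)}\right)} = \frac{48210}{\left(-16169\right) \left(15827 + \frac{571 - 3204}{18 \left(-11 + 178\right)}\right)} = \frac{48210}{\left(-16169\right) \left(15827 + \frac{1}{18} \cdot \frac{1}{167} \left(-2633\right)\right)} = \frac{48210}{\left(-16169\right) \left(15827 - \frac{2633}{3006}\right)} = \frac{48210}{\left(-16169\right) \frac{47573329}{3006}} = \frac{48210}{- \frac{769213156601}{3006}} = 48210 \left(- \frac{3006}{769213156601}\right) = - \frac{144919260}{769213156601}$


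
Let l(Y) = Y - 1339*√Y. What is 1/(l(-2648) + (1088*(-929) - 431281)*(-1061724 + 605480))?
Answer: 164479725351/108214320206162755206506 + 1339*I*√662/216428640412325510413012 ≈ 1.5199e-12 + 1.5918e-19*I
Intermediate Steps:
1/(l(-2648) + (1088*(-929) - 431281)*(-1061724 + 605480)) = 1/((-2648 - 2678*I*√662) + (1088*(-929) - 431281)*(-1061724 + 605480)) = 1/((-2648 - 2678*I*√662) + (-1010752 - 431281)*(-456244)) = 1/((-2648 - 2678*I*√662) - 1442033*(-456244)) = 1/((-2648 - 2678*I*√662) + 657918904052) = 1/(657918901404 - 2678*I*√662)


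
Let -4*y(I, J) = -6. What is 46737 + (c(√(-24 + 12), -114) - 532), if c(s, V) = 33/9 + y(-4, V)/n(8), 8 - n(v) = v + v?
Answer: 2218007/48 ≈ 46209.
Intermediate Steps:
n(v) = 8 - 2*v (n(v) = 8 - (v + v) = 8 - 2*v)
y(I, J) = 3/2 (y(I, J) = -¼*(-6) = 3/2)
c(s, V) = 167/48 (c(s, V) = 33/9 + 3/(2*(8 - 2*8)) = 33*(⅑) + 3/(2*(8 - 16)) = 11/3 + (3/2)/(-8) = 11/3 + (3/2)*(-⅛) = 11/3 - 3/16 = 167/48)
46737 + (c(√(-24 + 12), -114) - 532) = 46737 + (167/48 - 532) = 46737 - 25369/48 = 2218007/48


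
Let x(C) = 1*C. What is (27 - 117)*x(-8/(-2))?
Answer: -360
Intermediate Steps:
x(C) = C
(27 - 117)*x(-8/(-2)) = (27 - 117)*(-8/(-2)) = -(-720)*(-1)/2 = -90*4 = -360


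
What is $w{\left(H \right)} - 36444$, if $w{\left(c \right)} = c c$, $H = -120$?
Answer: $-22044$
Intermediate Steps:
$w{\left(c \right)} = c^{2}$
$w{\left(H \right)} - 36444 = \left(-120\right)^{2} - 36444 = 14400 - 36444 = -22044$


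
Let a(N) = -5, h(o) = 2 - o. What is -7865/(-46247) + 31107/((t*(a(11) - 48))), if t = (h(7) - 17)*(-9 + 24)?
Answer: 525388093/269620010 ≈ 1.9486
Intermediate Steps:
t = -330 (t = ((2 - 1*7) - 17)*(-9 + 24) = ((2 - 7) - 17)*15 = (-5 - 17)*15 = -22*15 = -330)
-7865/(-46247) + 31107/((t*(a(11) - 48))) = -7865/(-46247) + 31107/((-330*(-5 - 48))) = -7865*(-1/46247) + 31107/((-330*(-53))) = 7865/46247 + 31107/17490 = 7865/46247 + 31107*(1/17490) = 7865/46247 + 10369/5830 = 525388093/269620010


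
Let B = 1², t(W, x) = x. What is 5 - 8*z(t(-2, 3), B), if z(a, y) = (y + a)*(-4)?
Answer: 133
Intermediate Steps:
B = 1
z(a, y) = -4*a - 4*y (z(a, y) = (a + y)*(-4) = -4*a - 4*y)
5 - 8*z(t(-2, 3), B) = 5 - 8*(-4*3 - 4*1) = 5 - 8*(-12 - 4) = 5 - 8*(-16) = 5 + 128 = 133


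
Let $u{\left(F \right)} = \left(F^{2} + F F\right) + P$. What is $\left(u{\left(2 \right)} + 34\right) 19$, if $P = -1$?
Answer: $779$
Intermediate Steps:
$u{\left(F \right)} = -1 + 2 F^{2}$ ($u{\left(F \right)} = \left(F^{2} + F F\right) - 1 = \left(F^{2} + F^{2}\right) - 1 = 2 F^{2} - 1 = -1 + 2 F^{2}$)
$\left(u{\left(2 \right)} + 34\right) 19 = \left(\left(-1 + 2 \cdot 2^{2}\right) + 34\right) 19 = \left(\left(-1 + 2 \cdot 4\right) + 34\right) 19 = \left(\left(-1 + 8\right) + 34\right) 19 = \left(7 + 34\right) 19 = 41 \cdot 19 = 779$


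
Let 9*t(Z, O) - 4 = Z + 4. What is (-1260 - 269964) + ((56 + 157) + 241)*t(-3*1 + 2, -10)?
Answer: -2437838/9 ≈ -2.7087e+5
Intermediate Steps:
t(Z, O) = 8/9 + Z/9 (t(Z, O) = 4/9 + (Z + 4)/9 = 4/9 + (4 + Z)/9 = 4/9 + (4/9 + Z/9) = 8/9 + Z/9)
(-1260 - 269964) + ((56 + 157) + 241)*t(-3*1 + 2, -10) = (-1260 - 269964) + ((56 + 157) + 241)*(8/9 + (-3*1 + 2)/9) = -271224 + (213 + 241)*(8/9 + (-3 + 2)/9) = -271224 + 454*(8/9 + (⅑)*(-1)) = -271224 + 454*(8/9 - ⅑) = -271224 + 454*(7/9) = -271224 + 3178/9 = -2437838/9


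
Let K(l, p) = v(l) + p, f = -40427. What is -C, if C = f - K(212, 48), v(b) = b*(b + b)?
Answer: 130363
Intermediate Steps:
v(b) = 2*b² (v(b) = b*(2*b) = 2*b²)
K(l, p) = p + 2*l² (K(l, p) = 2*l² + p = p + 2*l²)
C = -130363 (C = -40427 - (48 + 2*212²) = -40427 - (48 + 2*44944) = -40427 - (48 + 89888) = -40427 - 1*89936 = -40427 - 89936 = -130363)
-C = -1*(-130363) = 130363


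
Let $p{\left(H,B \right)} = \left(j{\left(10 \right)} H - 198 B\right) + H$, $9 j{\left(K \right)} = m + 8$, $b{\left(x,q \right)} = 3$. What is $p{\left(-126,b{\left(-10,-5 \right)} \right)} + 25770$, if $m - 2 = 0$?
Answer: $24910$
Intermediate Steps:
$m = 2$ ($m = 2 + 0 = 2$)
$j{\left(K \right)} = \frac{10}{9}$ ($j{\left(K \right)} = \frac{2 + 8}{9} = \frac{1}{9} \cdot 10 = \frac{10}{9}$)
$p{\left(H,B \right)} = - 198 B + \frac{19 H}{9}$ ($p{\left(H,B \right)} = \left(\frac{10 H}{9} - 198 B\right) + H = \left(- 198 B + \frac{10 H}{9}\right) + H = - 198 B + \frac{19 H}{9}$)
$p{\left(-126,b{\left(-10,-5 \right)} \right)} + 25770 = \left(\left(-198\right) 3 + \frac{19}{9} \left(-126\right)\right) + 25770 = \left(-594 - 266\right) + 25770 = -860 + 25770 = 24910$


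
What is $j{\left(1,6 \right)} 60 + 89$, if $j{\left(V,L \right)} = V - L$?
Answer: $-211$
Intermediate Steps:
$j{\left(1,6 \right)} 60 + 89 = \left(1 - 6\right) 60 + 89 = \left(-5\right) 60 + 89 = -300 + 89 = -211$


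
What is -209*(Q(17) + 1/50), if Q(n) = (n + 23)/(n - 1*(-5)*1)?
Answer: -19209/50 ≈ -384.18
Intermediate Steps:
Q(n) = (23 + n)/(5 + n) (Q(n) = (23 + n)/(n + 5*1) = (23 + n)/(n + 5) = (23 + n)/(5 + n))
-209*(Q(17) + 1/50) = -209*((23 + 17)/(5 + 17) + 1/50) = -209*(40/22 + 1/50) = -209*((1/22)*40 + 1/50) = -209*(20/11 + 1/50) = -209*1011/550 = -19209/50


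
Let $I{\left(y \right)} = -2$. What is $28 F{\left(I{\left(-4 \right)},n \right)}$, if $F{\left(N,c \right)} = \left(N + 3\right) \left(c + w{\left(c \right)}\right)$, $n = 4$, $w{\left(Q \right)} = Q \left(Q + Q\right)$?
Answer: $1008$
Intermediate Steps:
$w{\left(Q \right)} = 2 Q^{2}$ ($w{\left(Q \right)} = Q 2 Q = 2 Q^{2}$)
$F{\left(N,c \right)} = \left(3 + N\right) \left(c + 2 c^{2}\right)$ ($F{\left(N,c \right)} = \left(N + 3\right) \left(c + 2 c^{2}\right) = \left(3 + N\right) \left(c + 2 c^{2}\right)$)
$28 F{\left(I{\left(-4 \right)},n \right)} = 28 \cdot 4 \left(3 - 2 + 6 \cdot 4 + 2 \left(-2\right) 4\right) = 28 \cdot 4 \left(3 - 2 + 24 - 16\right) = 28 \cdot 4 \cdot 9 = 28 \cdot 36 = 1008$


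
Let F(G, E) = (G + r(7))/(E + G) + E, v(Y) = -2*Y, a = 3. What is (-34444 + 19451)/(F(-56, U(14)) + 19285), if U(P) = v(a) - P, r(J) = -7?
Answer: -1139468/1464203 ≈ -0.77822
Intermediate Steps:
U(P) = -6 - P (U(P) = -2*3 - P = -6 - P)
F(G, E) = E + (-7 + G)/(E + G) (F(G, E) = (G - 7)/(E + G) + E = (-7 + G)/(E + G) + E = E + (-7 + G)/(E + G))
(-34444 + 19451)/(F(-56, U(14)) + 19285) = (-34444 + 19451)/((-7 - 56 + (-6 - 1*14)² + (-6 - 1*14)*(-56))/((-6 - 1*14) - 56) + 19285) = -14993/((-7 - 56 + (-6 - 14)² + (-6 - 14)*(-56))/((-6 - 14) - 56) + 19285) = -14993/((-7 - 56 + (-20)² - 20*(-56))/(-20 - 56) + 19285) = -14993/((-7 - 56 + 400 + 1120)/(-76) + 19285) = -14993/(-1/76*1457 + 19285) = -14993/(-1457/76 + 19285) = -14993/1464203/76 = -14993*76/1464203 = -1139468/1464203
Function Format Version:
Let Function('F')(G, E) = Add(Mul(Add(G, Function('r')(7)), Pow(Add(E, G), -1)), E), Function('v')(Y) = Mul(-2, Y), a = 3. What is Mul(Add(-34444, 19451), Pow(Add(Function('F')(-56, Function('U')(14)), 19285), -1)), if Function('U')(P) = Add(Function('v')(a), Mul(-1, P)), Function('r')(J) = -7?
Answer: Rational(-1139468, 1464203) ≈ -0.77822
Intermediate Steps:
Function('U')(P) = Add(-6, Mul(-1, P)) (Function('U')(P) = Add(Mul(-2, 3), Mul(-1, P)) = Add(-6, Mul(-1, P)))
Function('F')(G, E) = Add(E, Mul(Pow(Add(E, G), -1), Add(-7, G))) (Function('F')(G, E) = Add(Mul(Add(G, -7), Pow(Add(E, G), -1)), E) = Add(Mul(Add(-7, G), Pow(Add(E, G), -1)), E) = Add(Mul(Pow(Add(E, G), -1), Add(-7, G)), E) = Add(E, Mul(Pow(Add(E, G), -1), Add(-7, G))))
Mul(Add(-34444, 19451), Pow(Add(Function('F')(-56, Function('U')(14)), 19285), -1)) = Mul(Add(-34444, 19451), Pow(Add(Mul(Pow(Add(Add(-6, Mul(-1, 14)), -56), -1), Add(-7, -56, Pow(Add(-6, Mul(-1, 14)), 2), Mul(Add(-6, Mul(-1, 14)), -56))), 19285), -1)) = Mul(-14993, Pow(Add(Mul(Pow(Add(Add(-6, -14), -56), -1), Add(-7, -56, Pow(Add(-6, -14), 2), Mul(Add(-6, -14), -56))), 19285), -1)) = Mul(-14993, Pow(Add(Mul(Pow(Add(-20, -56), -1), Add(-7, -56, Pow(-20, 2), Mul(-20, -56))), 19285), -1)) = Mul(-14993, Pow(Add(Mul(Pow(-76, -1), Add(-7, -56, 400, 1120)), 19285), -1)) = Mul(-14993, Pow(Add(Mul(Rational(-1, 76), 1457), 19285), -1)) = Mul(-14993, Pow(Add(Rational(-1457, 76), 19285), -1)) = Mul(-14993, Pow(Rational(1464203, 76), -1)) = Mul(-14993, Rational(76, 1464203)) = Rational(-1139468, 1464203)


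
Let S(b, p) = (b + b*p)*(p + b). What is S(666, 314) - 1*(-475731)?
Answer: 206069931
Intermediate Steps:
S(b, p) = (b + p)*(b + b*p) (S(b, p) = (b + b*p)*(b + p) = (b + p)*(b + b*p))
S(666, 314) - 1*(-475731) = 666*(666 + 314 + 314**2 + 666*314) - 1*(-475731) = 666*(666 + 314 + 98596 + 209124) + 475731 = 666*308700 + 475731 = 205594200 + 475731 = 206069931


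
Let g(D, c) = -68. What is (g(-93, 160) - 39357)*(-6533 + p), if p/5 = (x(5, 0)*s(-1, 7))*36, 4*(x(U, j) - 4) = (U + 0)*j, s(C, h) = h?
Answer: 58861525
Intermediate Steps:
x(U, j) = 4 + U*j/4 (x(U, j) = 4 + ((U + 0)*j)/4 = 4 + (U*j)/4 = 4 + U*j/4)
p = 5040 (p = 5*(((4 + (¼)*5*0)*7)*36) = 5*(((4 + 0)*7)*36) = 5*((4*7)*36) = 5*(28*36) = 5*1008 = 5040)
(g(-93, 160) - 39357)*(-6533 + p) = (-68 - 39357)*(-6533 + 5040) = -39425*(-1493) = 58861525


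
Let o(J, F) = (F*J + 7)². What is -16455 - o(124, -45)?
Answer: -31074784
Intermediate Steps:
o(J, F) = (7 + F*J)²
-16455 - o(124, -45) = -16455 - (7 - 45*124)² = -16455 - (7 - 5580)² = -16455 - 1*(-5573)² = -16455 - 1*31058329 = -16455 - 31058329 = -31074784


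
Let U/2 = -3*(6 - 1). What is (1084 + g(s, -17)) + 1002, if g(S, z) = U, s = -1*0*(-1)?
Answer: 2056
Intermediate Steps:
s = 0 (s = 0*(-1) = 0)
U = -30 (U = 2*(-3*(6 - 1)) = 2*(-3*5) = 2*(-15) = -30)
g(S, z) = -30
(1084 + g(s, -17)) + 1002 = (1084 - 30) + 1002 = 1054 + 1002 = 2056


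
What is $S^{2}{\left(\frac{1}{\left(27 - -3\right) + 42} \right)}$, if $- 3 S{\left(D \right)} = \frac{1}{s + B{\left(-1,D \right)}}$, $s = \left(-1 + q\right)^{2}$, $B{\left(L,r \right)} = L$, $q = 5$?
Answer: $\frac{1}{2025} \approx 0.00049383$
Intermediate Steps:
$s = 16$ ($s = \left(-1 + 5\right)^{2} = 4^{2} = 16$)
$S{\left(D \right)} = - \frac{1}{45}$ ($S{\left(D \right)} = - \frac{1}{3 \left(16 - 1\right)} = - \frac{1}{3 \cdot 15} = \left(- \frac{1}{3}\right) \frac{1}{15} = - \frac{1}{45}$)
$S^{2}{\left(\frac{1}{\left(27 - -3\right) + 42} \right)} = \left(- \frac{1}{45}\right)^{2} = \frac{1}{2025}$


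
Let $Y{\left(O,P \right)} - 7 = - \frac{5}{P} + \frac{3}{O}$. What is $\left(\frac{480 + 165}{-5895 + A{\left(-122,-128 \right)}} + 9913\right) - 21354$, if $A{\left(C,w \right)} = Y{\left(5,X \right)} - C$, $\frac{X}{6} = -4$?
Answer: $- \frac{7915224343}{691823} \approx -11441.0$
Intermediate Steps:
$X = -24$ ($X = 6 \left(-4\right) = -24$)
$Y{\left(O,P \right)} = 7 - \frac{5}{P} + \frac{3}{O}$ ($Y{\left(O,P \right)} = 7 - \left(- \frac{3}{O} + \frac{5}{P}\right) = 7 - \frac{5}{P} + \frac{3}{O}$)
$A{\left(C,w \right)} = \frac{937}{120} - C$ ($A{\left(C,w \right)} = \left(7 - \frac{5}{-24} + \frac{3}{5}\right) - C = \left(7 - - \frac{5}{24} + 3 \cdot \frac{1}{5}\right) - C = \left(7 + \frac{5}{24} + \frac{3}{5}\right) - C = \frac{937}{120} - C$)
$\left(\frac{480 + 165}{-5895 + A{\left(-122,-128 \right)}} + 9913\right) - 21354 = \left(\frac{480 + 165}{-5895 + \left(\frac{937}{120} - -122\right)} + 9913\right) - 21354 = \left(\frac{645}{-5895 + \left(\frac{937}{120} + 122\right)} + 9913\right) - 21354 = \left(\frac{645}{-5895 + \frac{15577}{120}} + 9913\right) - 21354 = \left(\frac{645}{- \frac{691823}{120}} + 9913\right) - 21354 = \left(645 \left(- \frac{120}{691823}\right) + 9913\right) - 21354 = \left(- \frac{77400}{691823} + 9913\right) - 21354 = \frac{6857963999}{691823} - 21354 = - \frac{7915224343}{691823}$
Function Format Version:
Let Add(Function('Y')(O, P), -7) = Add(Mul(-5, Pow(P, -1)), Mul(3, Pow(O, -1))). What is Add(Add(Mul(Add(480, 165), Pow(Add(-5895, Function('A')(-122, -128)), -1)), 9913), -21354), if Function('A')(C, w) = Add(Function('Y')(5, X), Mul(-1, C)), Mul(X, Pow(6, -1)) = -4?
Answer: Rational(-7915224343, 691823) ≈ -11441.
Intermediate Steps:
X = -24 (X = Mul(6, -4) = -24)
Function('Y')(O, P) = Add(7, Mul(-5, Pow(P, -1)), Mul(3, Pow(O, -1))) (Function('Y')(O, P) = Add(7, Add(Mul(-5, Pow(P, -1)), Mul(3, Pow(O, -1)))) = Add(7, Mul(-5, Pow(P, -1)), Mul(3, Pow(O, -1))))
Function('A')(C, w) = Add(Rational(937, 120), Mul(-1, C)) (Function('A')(C, w) = Add(Add(7, Mul(-5, Pow(-24, -1)), Mul(3, Pow(5, -1))), Mul(-1, C)) = Add(Add(7, Mul(-5, Rational(-1, 24)), Mul(3, Rational(1, 5))), Mul(-1, C)) = Add(Add(7, Rational(5, 24), Rational(3, 5)), Mul(-1, C)) = Add(Rational(937, 120), Mul(-1, C)))
Add(Add(Mul(Add(480, 165), Pow(Add(-5895, Function('A')(-122, -128)), -1)), 9913), -21354) = Add(Add(Mul(Add(480, 165), Pow(Add(-5895, Add(Rational(937, 120), Mul(-1, -122))), -1)), 9913), -21354) = Add(Add(Mul(645, Pow(Add(-5895, Add(Rational(937, 120), 122)), -1)), 9913), -21354) = Add(Add(Mul(645, Pow(Add(-5895, Rational(15577, 120)), -1)), 9913), -21354) = Add(Add(Mul(645, Pow(Rational(-691823, 120), -1)), 9913), -21354) = Add(Add(Mul(645, Rational(-120, 691823)), 9913), -21354) = Add(Add(Rational(-77400, 691823), 9913), -21354) = Add(Rational(6857963999, 691823), -21354) = Rational(-7915224343, 691823)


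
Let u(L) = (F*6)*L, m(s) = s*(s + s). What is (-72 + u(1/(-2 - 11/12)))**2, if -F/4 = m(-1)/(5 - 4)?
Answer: 3779136/1225 ≈ 3085.0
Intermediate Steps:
m(s) = 2*s**2 (m(s) = s*(2*s) = 2*s**2)
F = -8 (F = -4*2*(-1)**2/(5 - 4) = -4*2*1/1 = -8 ≈ -8.0000)
u(L) = -48*L (u(L) = (-8*6)*L = -48*L)
(-72 + u(1/(-2 - 11/12)))**2 = (-72 - 48/(-2 - 11/12))**2 = (-72 - 48/(-35/12))**2 = (-72 - 48*(-12/35))**2 = (-72 + 576/35)**2 = (-1944/35)**2 = 3779136/1225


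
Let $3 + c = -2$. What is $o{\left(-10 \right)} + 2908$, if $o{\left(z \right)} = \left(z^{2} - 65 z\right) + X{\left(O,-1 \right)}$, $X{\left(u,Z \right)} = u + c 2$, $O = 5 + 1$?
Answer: $3654$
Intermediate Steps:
$c = -5$ ($c = -3 - 2 = -5$)
$O = 6$
$X{\left(u,Z \right)} = -10 + u$ ($X{\left(u,Z \right)} = u - 10 = -10 + u$)
$o{\left(z \right)} = -4 + z^{2} - 65 z$ ($o{\left(z \right)} = \left(z^{2} - 65 z\right) + \left(-10 + 6\right) = \left(z^{2} - 65 z\right) - 4 = -4 + z^{2} - 65 z$)
$o{\left(-10 \right)} + 2908 = \left(-4 + \left(-10\right)^{2} - -650\right) + 2908 = \left(-4 + 100 + 650\right) + 2908 = 746 + 2908 = 3654$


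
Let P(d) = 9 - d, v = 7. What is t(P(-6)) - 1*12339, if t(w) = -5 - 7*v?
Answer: -12393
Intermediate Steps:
t(w) = -54 (t(w) = -5 - 7*7 = -5 - 49 = -54)
t(P(-6)) - 1*12339 = -54 - 1*12339 = -54 - 12339 = -12393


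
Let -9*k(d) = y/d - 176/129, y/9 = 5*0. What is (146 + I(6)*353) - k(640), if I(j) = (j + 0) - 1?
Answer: 2218495/1161 ≈ 1910.8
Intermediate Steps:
y = 0 (y = 9*(5*0) = 9*0 = 0)
I(j) = -1 + j (I(j) = j - 1 = -1 + j)
k(d) = 176/1161 (k(d) = -(0/d - 176/129)/9 = -(0 - 176*1/129)/9 = -(0 - 176/129)/9 = -⅑*(-176/129) = 176/1161)
(146 + I(6)*353) - k(640) = (146 + (-1 + 6)*353) - 1*176/1161 = (146 + 5*353) - 176/1161 = (146 + 1765) - 176/1161 = 1911 - 176/1161 = 2218495/1161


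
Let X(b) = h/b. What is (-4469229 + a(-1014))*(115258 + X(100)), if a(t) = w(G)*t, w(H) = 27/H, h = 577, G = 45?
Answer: -257605155005499/500 ≈ -5.1521e+11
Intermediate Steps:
X(b) = 577/b
a(t) = 3*t/5 (a(t) = (27/45)*t = (27*(1/45))*t = 3*t/5)
(-4469229 + a(-1014))*(115258 + X(100)) = (-4469229 + (3/5)*(-1014))*(115258 + 577/100) = (-4469229 - 3042/5)*(115258 + 577*(1/100)) = -22349187*(115258 + 577/100)/5 = -22349187/5*11526377/100 = -257605155005499/500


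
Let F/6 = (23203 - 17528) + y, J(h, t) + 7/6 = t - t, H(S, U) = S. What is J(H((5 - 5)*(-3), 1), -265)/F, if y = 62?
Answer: -7/206532 ≈ -3.3893e-5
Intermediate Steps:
J(h, t) = -7/6 (J(h, t) = -7/6 + (t - t) = -7/6 + 0 = -7/6)
F = 34422 (F = 6*((23203 - 17528) + 62) = 6*(5675 + 62) = 6*5737 = 34422)
J(H((5 - 5)*(-3), 1), -265)/F = -7/6/34422 = -7/6*1/34422 = -7/206532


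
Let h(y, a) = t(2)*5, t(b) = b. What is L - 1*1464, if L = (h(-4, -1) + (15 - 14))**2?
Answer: -1343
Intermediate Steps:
h(y, a) = 10 (h(y, a) = 2*5 = 10)
L = 121 (L = (10 + (15 - 14))**2 = (10 + 1)**2 = 11**2 = 121)
L - 1*1464 = 121 - 1*1464 = 121 - 1464 = -1343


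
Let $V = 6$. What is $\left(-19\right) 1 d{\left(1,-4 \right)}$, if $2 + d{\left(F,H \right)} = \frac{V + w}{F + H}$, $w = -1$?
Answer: $\frac{209}{3} \approx 69.667$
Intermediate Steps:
$d{\left(F,H \right)} = -2 + \frac{5}{F + H}$ ($d{\left(F,H \right)} = -2 + \frac{6 - 1}{F + H} = -2 + \frac{5}{F + H}$)
$\left(-19\right) 1 d{\left(1,-4 \right)} = \left(-19\right) 1 \frac{5 - 2 - -8}{1 - 4} = - 19 \frac{5 - 2 + 8}{-3} = - 19 \left(\left(- \frac{1}{3}\right) 11\right) = \left(-19\right) \left(- \frac{11}{3}\right) = \frac{209}{3}$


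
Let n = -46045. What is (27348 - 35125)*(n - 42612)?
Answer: 689485489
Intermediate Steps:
(27348 - 35125)*(n - 42612) = (27348 - 35125)*(-46045 - 42612) = -7777*(-88657) = 689485489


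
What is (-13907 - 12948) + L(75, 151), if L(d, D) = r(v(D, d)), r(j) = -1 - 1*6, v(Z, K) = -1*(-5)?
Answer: -26862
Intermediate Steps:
v(Z, K) = 5
r(j) = -7 (r(j) = -1 - 6 = -7)
L(d, D) = -7
(-13907 - 12948) + L(75, 151) = (-13907 - 12948) - 7 = -26855 - 7 = -26862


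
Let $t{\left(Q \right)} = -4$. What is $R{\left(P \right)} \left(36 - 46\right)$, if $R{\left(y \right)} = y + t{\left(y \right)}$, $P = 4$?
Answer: $0$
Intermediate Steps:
$R{\left(y \right)} = -4 + y$ ($R{\left(y \right)} = y - 4 = -4 + y$)
$R{\left(P \right)} \left(36 - 46\right) = \left(-4 + 4\right) \left(36 - 46\right) = 0 \left(36 - 46\right) = 0 \left(-10\right) = 0$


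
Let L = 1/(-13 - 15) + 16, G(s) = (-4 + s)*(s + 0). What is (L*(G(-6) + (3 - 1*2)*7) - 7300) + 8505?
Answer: 63689/28 ≈ 2274.6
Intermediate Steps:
G(s) = s*(-4 + s) (G(s) = (-4 + s)*s = s*(-4 + s))
L = 447/28 (L = 1/(-28) + 16 = -1/28 + 16 = 447/28 ≈ 15.964)
(L*(G(-6) + (3 - 1*2)*7) - 7300) + 8505 = (447*(-6*(-4 - 6) + (3 - 1*2)*7)/28 - 7300) + 8505 = (447*(-6*(-10) + (3 - 2)*7)/28 - 7300) + 8505 = (447*(60 + 1*7)/28 - 7300) + 8505 = (447*(60 + 7)/28 - 7300) + 8505 = ((447/28)*67 - 7300) + 8505 = (29949/28 - 7300) + 8505 = -174451/28 + 8505 = 63689/28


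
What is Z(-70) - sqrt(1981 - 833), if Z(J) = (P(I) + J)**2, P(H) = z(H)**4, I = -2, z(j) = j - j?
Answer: 4900 - 2*sqrt(287) ≈ 4866.1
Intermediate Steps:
z(j) = 0
P(H) = 0 (P(H) = 0**4 = 0)
Z(J) = J**2 (Z(J) = (0 + J)**2 = J**2)
Z(-70) - sqrt(1981 - 833) = (-70)**2 - sqrt(1981 - 833) = 4900 - sqrt(1148) = 4900 - 2*sqrt(287)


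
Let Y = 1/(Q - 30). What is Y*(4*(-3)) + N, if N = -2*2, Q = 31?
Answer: -16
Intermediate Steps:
N = -4
Y = 1 (Y = 1/(31 - 30) = 1/1 = 1)
Y*(4*(-3)) + N = 1*(4*(-3)) - 4 = 1*(-12) - 4 = -12 - 4 = -16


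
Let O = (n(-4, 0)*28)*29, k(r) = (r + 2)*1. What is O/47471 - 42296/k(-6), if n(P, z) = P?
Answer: 501955106/47471 ≈ 10574.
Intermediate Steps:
k(r) = 2 + r (k(r) = (2 + r)*1 = 2 + r)
O = -3248 (O = -4*28*29 = -112*29 = -3248)
O/47471 - 42296/k(-6) = -3248/47471 - 42296/(2 - 6) = -3248*1/47471 - 42296/(-4) = -3248/47471 - 42296*(-¼) = -3248/47471 + 10574 = 501955106/47471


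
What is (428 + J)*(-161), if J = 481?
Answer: -146349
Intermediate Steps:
(428 + J)*(-161) = (428 + 481)*(-161) = 909*(-161) = -146349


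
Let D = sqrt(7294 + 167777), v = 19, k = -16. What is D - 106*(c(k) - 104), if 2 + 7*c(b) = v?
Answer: 75366/7 + 67*sqrt(39) ≈ 11185.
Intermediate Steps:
D = 67*sqrt(39) (D = sqrt(175071) = 67*sqrt(39) ≈ 418.42)
c(b) = 17/7 (c(b) = -2/7 + (1/7)*19 = -2/7 + 19/7 = 17/7)
D - 106*(c(k) - 104) = 67*sqrt(39) - 106*(17/7 - 104) = 67*sqrt(39) - 106*(-711)/7 = 67*sqrt(39) - 1*(-75366/7) = 67*sqrt(39) + 75366/7 = 75366/7 + 67*sqrt(39)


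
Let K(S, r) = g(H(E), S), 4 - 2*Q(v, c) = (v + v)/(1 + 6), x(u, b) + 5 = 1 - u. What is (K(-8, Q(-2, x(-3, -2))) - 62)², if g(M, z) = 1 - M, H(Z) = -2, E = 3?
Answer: 3481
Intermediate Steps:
x(u, b) = -4 - u (x(u, b) = -5 + (1 - u) = -4 - u)
Q(v, c) = 2 - v/7 (Q(v, c) = 2 - (v + v)/(2*(1 + 6)) = 2 - 2*v/(2*7) = 2 - v/7)
K(S, r) = 3 (K(S, r) = 1 - 1*(-2) = 1 + 2 = 3)
(K(-8, Q(-2, x(-3, -2))) - 62)² = (3 - 62)² = (-59)² = 3481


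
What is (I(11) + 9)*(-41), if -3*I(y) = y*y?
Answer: 3854/3 ≈ 1284.7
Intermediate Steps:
I(y) = -y**2/3 (I(y) = -y*y/3 = -y**2/3)
(I(11) + 9)*(-41) = (-1/3*11**2 + 9)*(-41) = (-1/3*121 + 9)*(-41) = (-121/3 + 9)*(-41) = -94/3*(-41) = 3854/3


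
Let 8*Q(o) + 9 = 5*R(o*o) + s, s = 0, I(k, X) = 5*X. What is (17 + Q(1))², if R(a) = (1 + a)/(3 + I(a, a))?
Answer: 263169/1024 ≈ 257.00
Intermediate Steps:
R(a) = (1 + a)/(3 + 5*a)
Q(o) = -9/8 + 5*(1 + o²)/(8*(3 + 5*o²)) (Q(o) = -9/8 + (5*((1 + o*o)/(3 + 5*(o*o))) + 0)/8 = -9/8 + (5*((1 + o²)/(3 + 5*o²)) + 0)/8 = -9/8 + (5*(1 + o²)/(3 + 5*o²) + 0)/8 = -9/8 + (5*(1 + o²)/(3 + 5*o²))/8 = -9/8 + 5*(1 + o²)/(8*(3 + 5*o²)))
(17 + Q(1))² = (17 + (-11 - 20*1²)/(4*(3 + 5*1²)))² = (17 + (-11 - 20*1)/(4*(3 + 5*1)))² = (17 + (-11 - 20)/(4*(3 + 5)))² = (17 + (¼)*(-31)/8)² = (17 + (¼)*(⅛)*(-31))² = (17 - 31/32)² = (513/32)² = 263169/1024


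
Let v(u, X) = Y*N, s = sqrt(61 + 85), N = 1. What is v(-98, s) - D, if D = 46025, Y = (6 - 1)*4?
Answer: -46005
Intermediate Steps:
Y = 20 (Y = 5*4 = 20)
s = sqrt(146) ≈ 12.083
v(u, X) = 20 (v(u, X) = 20*1 = 20)
v(-98, s) - D = 20 - 1*46025 = 20 - 46025 = -46005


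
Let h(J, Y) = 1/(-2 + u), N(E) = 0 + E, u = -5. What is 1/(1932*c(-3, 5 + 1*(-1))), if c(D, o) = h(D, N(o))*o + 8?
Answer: 1/14352 ≈ 6.9677e-5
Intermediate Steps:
N(E) = E
h(J, Y) = -⅐ (h(J, Y) = 1/(-2 - 5) = 1/(-7) = -⅐)
c(D, o) = 8 - o/7 (c(D, o) = -o/7 + 8 = 8 - o/7)
1/(1932*c(-3, 5 + 1*(-1))) = 1/(1932*(8 - (5 + 1*(-1))/7)) = 1/(1932*(8 - (5 - 1)/7)) = 1/(1932*(8 - ⅐*4)) = 1/(1932*(8 - 4/7)) = 1/(1932*(52/7)) = 1/14352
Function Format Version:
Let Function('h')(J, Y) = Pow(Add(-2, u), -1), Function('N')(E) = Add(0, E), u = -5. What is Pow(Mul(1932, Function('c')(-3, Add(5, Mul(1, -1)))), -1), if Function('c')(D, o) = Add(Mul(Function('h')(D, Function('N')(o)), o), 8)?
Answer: Rational(1, 14352) ≈ 6.9677e-5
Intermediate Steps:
Function('N')(E) = E
Function('h')(J, Y) = Rational(-1, 7) (Function('h')(J, Y) = Pow(Add(-2, -5), -1) = Pow(-7, -1) = Rational(-1, 7))
Function('c')(D, o) = Add(8, Mul(Rational(-1, 7), o)) (Function('c')(D, o) = Add(Mul(Rational(-1, 7), o), 8) = Add(8, Mul(Rational(-1, 7), o)))
Pow(Mul(1932, Function('c')(-3, Add(5, Mul(1, -1)))), -1) = Pow(Mul(1932, Add(8, Mul(Rational(-1, 7), Add(5, Mul(1, -1))))), -1) = Pow(Mul(1932, Add(8, Mul(Rational(-1, 7), Add(5, -1)))), -1) = Pow(Mul(1932, Add(8, Mul(Rational(-1, 7), 4))), -1) = Pow(Mul(1932, Add(8, Rational(-4, 7))), -1) = Pow(Mul(1932, Rational(52, 7)), -1) = Pow(14352, -1) = Rational(1, 14352)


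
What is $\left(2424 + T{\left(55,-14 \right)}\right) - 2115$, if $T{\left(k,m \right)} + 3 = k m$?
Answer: $-464$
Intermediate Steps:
$T{\left(k,m \right)} = -3 + k m$
$\left(2424 + T{\left(55,-14 \right)}\right) - 2115 = \left(2424 + \left(-3 + 55 \left(-14\right)\right)\right) - 2115 = \left(2424 - 773\right) - 2115 = 1651 - 2115 = -464$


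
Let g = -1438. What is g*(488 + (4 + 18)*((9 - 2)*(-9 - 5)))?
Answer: 2398584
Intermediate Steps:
g*(488 + (4 + 18)*((9 - 2)*(-9 - 5))) = -1438*(488 + (4 + 18)*((9 - 2)*(-9 - 5))) = -1438*(488 + 22*(7*(-14))) = -1438*(488 + 22*(-98)) = -1438*(488 - 2156) = -1438*(-1668) = 2398584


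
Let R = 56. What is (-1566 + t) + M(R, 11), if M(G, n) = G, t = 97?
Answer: -1413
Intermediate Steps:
(-1566 + t) + M(R, 11) = (-1566 + 97) + 56 = -1469 + 56 = -1413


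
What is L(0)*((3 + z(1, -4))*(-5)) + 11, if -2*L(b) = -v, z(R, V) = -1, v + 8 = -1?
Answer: 56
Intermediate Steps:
v = -9 (v = -8 - 1 = -9)
L(b) = -9/2 (L(b) = -(-1)*(-9)/2 = -½*9 = -9/2)
L(0)*((3 + z(1, -4))*(-5)) + 11 = -9*(3 - 1)*(-5)/2 + 11 = -9*(-5) + 11 = -9/2*(-10) + 11 = 45 + 11 = 56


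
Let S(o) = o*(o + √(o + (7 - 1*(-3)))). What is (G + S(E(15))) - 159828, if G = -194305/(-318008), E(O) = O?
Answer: -50730985919/318008 ≈ -1.5953e+5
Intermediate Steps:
G = 194305/318008 (G = -194305*(-1/318008) = 194305/318008 ≈ 0.61101)
S(o) = o*(o + √(10 + o)) (S(o) = o*(o + √(o + (7 + 3))) = o*(o + √(o + 10)) = o*(o + √(10 + o)))
(G + S(E(15))) - 159828 = (194305/318008 + 15*(15 + √(10 + 15))) - 159828 = (194305/318008 + 15*(15 + √25)) - 159828 = (194305/318008 + 15*(15 + 5)) - 159828 = (194305/318008 + 15*20) - 159828 = (194305/318008 + 300) - 159828 = 95596705/318008 - 159828 = -50730985919/318008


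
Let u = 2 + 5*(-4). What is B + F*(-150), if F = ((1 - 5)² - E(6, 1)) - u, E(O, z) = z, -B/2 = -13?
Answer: -4924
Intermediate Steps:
B = 26 (B = -2*(-13) = 26)
u = -18 (u = 2 - 20 = -18)
F = 33 (F = ((1 - 5)² - 1*1) - 1*(-18) = ((-4)² - 1) + 18 = (16 - 1) + 18 = 15 + 18 = 33)
B + F*(-150) = 26 + 33*(-150) = 26 - 4950 = -4924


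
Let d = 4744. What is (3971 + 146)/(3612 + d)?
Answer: 4117/8356 ≈ 0.49270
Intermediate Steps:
(3971 + 146)/(3612 + d) = (3971 + 146)/(3612 + 4744) = 4117/8356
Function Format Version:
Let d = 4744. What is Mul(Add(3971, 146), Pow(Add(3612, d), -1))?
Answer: Rational(4117, 8356) ≈ 0.49270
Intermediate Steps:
Mul(Add(3971, 146), Pow(Add(3612, d), -1)) = Mul(Add(3971, 146), Pow(Add(3612, 4744), -1)) = Mul(4117, Pow(8356, -1)) = Mul(4117, Rational(1, 8356)) = Rational(4117, 8356)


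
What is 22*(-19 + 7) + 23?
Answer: -241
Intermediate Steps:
22*(-19 + 7) + 23 = 22*(-12) + 23 = -264 + 23 = -241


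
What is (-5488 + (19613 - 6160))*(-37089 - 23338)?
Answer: -481301055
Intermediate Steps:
(-5488 + (19613 - 6160))*(-37089 - 23338) = (-5488 + 13453)*(-60427) = 7965*(-60427) = -481301055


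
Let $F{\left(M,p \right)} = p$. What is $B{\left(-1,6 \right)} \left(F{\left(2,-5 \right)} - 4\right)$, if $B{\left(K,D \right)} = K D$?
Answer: $54$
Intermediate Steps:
$B{\left(K,D \right)} = D K$
$B{\left(-1,6 \right)} \left(F{\left(2,-5 \right)} - 4\right) = 6 \left(-1\right) \left(-5 - 4\right) = \left(-6\right) \left(-9\right) = 54$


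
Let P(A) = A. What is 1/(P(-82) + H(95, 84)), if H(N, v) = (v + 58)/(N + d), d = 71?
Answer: -83/6735 ≈ -0.012324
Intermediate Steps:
H(N, v) = (58 + v)/(71 + N) (H(N, v) = (v + 58)/(N + 71) = (58 + v)/(71 + N))
1/(P(-82) + H(95, 84)) = 1/(-82 + (58 + 84)/(71 + 95)) = 1/(-82 + 142/166) = 1/(-82 + (1/166)*142) = 1/(-82 + 71/83) = 1/(-6735/83) = -83/6735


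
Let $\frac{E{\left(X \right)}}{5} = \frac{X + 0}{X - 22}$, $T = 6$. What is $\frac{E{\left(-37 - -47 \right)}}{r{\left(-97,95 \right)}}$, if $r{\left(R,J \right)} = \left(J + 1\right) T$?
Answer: $- \frac{25}{3456} \approx -0.0072338$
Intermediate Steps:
$r{\left(R,J \right)} = 6 + 6 J$ ($r{\left(R,J \right)} = \left(J + 1\right) 6 = \left(1 + J\right) 6 = 6 + 6 J$)
$E{\left(X \right)} = \frac{5 X}{-22 + X}$ ($E{\left(X \right)} = 5 \frac{X + 0}{X - 22} = 5 \frac{X}{-22 + X} = \frac{5 X}{-22 + X}$)
$\frac{E{\left(-37 - -47 \right)}}{r{\left(-97,95 \right)}} = \frac{5 \left(-37 - -47\right) \frac{1}{-22 - -10}}{6 + 6 \cdot 95} = \frac{5 \left(-37 + 47\right) \frac{1}{-22 + \left(-37 + 47\right)}}{6 + 570} = \frac{5 \cdot 10 \frac{1}{-22 + 10}}{576} = 5 \cdot 10 \frac{1}{-12} \cdot \frac{1}{576} = 5 \cdot 10 \left(- \frac{1}{12}\right) \frac{1}{576} = \left(- \frac{25}{6}\right) \frac{1}{576} = - \frac{25}{3456}$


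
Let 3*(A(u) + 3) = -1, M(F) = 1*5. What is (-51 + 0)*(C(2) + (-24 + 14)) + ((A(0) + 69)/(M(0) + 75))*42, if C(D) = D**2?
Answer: 13619/40 ≈ 340.48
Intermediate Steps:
M(F) = 5
A(u) = -10/3 (A(u) = -3 + (1/3)*(-1) = -3 - 1/3 = -10/3)
(-51 + 0)*(C(2) + (-24 + 14)) + ((A(0) + 69)/(M(0) + 75))*42 = (-51 + 0)*(2**2 + (-24 + 14)) + ((-10/3 + 69)/(5 + 75))*42 = -51*(4 - 10) + ((197/3)/80)*42 = -51*(-6) + ((197/3)*(1/80))*42 = 306 + (197/240)*42 = 306 + 1379/40 = 13619/40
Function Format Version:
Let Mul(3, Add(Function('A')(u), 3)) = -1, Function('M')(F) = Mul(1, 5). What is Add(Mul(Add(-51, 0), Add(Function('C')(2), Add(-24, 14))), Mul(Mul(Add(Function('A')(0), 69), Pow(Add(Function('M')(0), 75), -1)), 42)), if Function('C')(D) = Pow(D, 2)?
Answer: Rational(13619, 40) ≈ 340.48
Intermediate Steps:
Function('M')(F) = 5
Function('A')(u) = Rational(-10, 3) (Function('A')(u) = Add(-3, Mul(Rational(1, 3), -1)) = Add(-3, Rational(-1, 3)) = Rational(-10, 3))
Add(Mul(Add(-51, 0), Add(Function('C')(2), Add(-24, 14))), Mul(Mul(Add(Function('A')(0), 69), Pow(Add(Function('M')(0), 75), -1)), 42)) = Add(Mul(Add(-51, 0), Add(Pow(2, 2), Add(-24, 14))), Mul(Mul(Add(Rational(-10, 3), 69), Pow(Add(5, 75), -1)), 42)) = Add(Mul(-51, Add(4, -10)), Mul(Mul(Rational(197, 3), Pow(80, -1)), 42)) = Add(Mul(-51, -6), Mul(Mul(Rational(197, 3), Rational(1, 80)), 42)) = Add(306, Mul(Rational(197, 240), 42)) = Add(306, Rational(1379, 40)) = Rational(13619, 40)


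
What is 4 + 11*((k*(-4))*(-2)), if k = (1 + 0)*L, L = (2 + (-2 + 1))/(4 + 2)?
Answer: 56/3 ≈ 18.667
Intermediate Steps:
L = ⅙ (L = (2 - 1)/6 = 1*(⅙) = ⅙ ≈ 0.16667)
k = ⅙ (k = (1 + 0)*(⅙) = 1*(⅙) = ⅙ ≈ 0.16667)
4 + 11*((k*(-4))*(-2)) = 4 + 11*(((⅙)*(-4))*(-2)) = 4 + 11*(-⅔*(-2)) = 4 + 11*(4/3) = 4 + 44/3 = 56/3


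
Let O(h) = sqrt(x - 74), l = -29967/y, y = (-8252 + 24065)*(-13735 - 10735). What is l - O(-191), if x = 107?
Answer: 1427/18425910 - sqrt(33) ≈ -5.7445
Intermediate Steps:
y = -386944110 (y = 15813*(-24470) = -386944110)
l = 1427/18425910 (l = -29967/(-386944110) = -29967*(-1/386944110) = 1427/18425910 ≈ 7.7445e-5)
O(h) = sqrt(33) (O(h) = sqrt(107 - 74) = sqrt(33))
l - O(-191) = 1427/18425910 - sqrt(33)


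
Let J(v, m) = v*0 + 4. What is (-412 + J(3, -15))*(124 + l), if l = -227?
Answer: 42024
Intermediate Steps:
J(v, m) = 4 (J(v, m) = 0 + 4 = 4)
(-412 + J(3, -15))*(124 + l) = (-412 + 4)*(124 - 227) = -408*(-103) = 42024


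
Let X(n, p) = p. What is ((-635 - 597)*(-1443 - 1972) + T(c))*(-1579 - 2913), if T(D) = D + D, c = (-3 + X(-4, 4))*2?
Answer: -18899119728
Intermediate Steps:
c = 2 (c = (-3 + 4)*2 = 1*2 = 2)
T(D) = 2*D
((-635 - 597)*(-1443 - 1972) + T(c))*(-1579 - 2913) = ((-635 - 597)*(-1443 - 1972) + 2*2)*(-1579 - 2913) = (-1232*(-3415) + 4)*(-4492) = (4207280 + 4)*(-4492) = 4207284*(-4492) = -18899119728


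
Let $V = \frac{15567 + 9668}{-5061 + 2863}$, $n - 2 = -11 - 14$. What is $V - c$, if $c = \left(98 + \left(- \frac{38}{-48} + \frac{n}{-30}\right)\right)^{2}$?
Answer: $- \frac{22434693013}{2260800} \approx -9923.3$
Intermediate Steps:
$n = -23$ ($n = 2 - 25 = -23$)
$c = \frac{142730809}{14400}$ ($c = \left(98 - \left(- \frac{23}{30} - \frac{19}{24}\right)\right)^{2} = \left(98 - - \frac{187}{120}\right)^{2} = \left(98 + \left(\frac{19}{24} + \frac{23}{30}\right)\right)^{2} = \left(98 + \frac{187}{120}\right)^{2} = \left(\frac{11947}{120}\right)^{2} = \frac{142730809}{14400} \approx 9911.9$)
$V = - \frac{3605}{314}$ ($V = \frac{25235}{-2198} = 25235 \left(- \frac{1}{2198}\right) = - \frac{3605}{314} \approx -11.481$)
$V - c = - \frac{3605}{314} - \frac{142730809}{14400} = - \frac{22434693013}{2260800}$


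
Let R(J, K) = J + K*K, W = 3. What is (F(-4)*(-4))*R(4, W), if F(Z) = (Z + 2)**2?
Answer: -208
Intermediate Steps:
R(J, K) = J + K**2
F(Z) = (2 + Z)**2
(F(-4)*(-4))*R(4, W) = ((2 - 4)**2*(-4))*(4 + 3**2) = ((-2)**2*(-4))*(4 + 9) = (4*(-4))*13 = -16*13 = -208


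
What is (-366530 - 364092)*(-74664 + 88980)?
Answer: -10459584552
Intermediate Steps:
(-366530 - 364092)*(-74664 + 88980) = -730622*14316 = -10459584552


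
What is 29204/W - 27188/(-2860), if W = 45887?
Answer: 332774799/32809205 ≈ 10.143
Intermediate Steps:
29204/W - 27188/(-2860) = 29204/45887 - 27188/(-2860) = 29204*(1/45887) - 27188*(-1/2860) = 29204/45887 + 6797/715 = 332774799/32809205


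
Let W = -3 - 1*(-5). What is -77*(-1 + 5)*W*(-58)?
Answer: 35728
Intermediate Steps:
W = 2 (W = -3 + 5 = 2)
-77*(-1 + 5)*W*(-58) = -77*(-1 + 5)*2*(-58) = -308*2*(-58) = -77*8*(-58) = -616*(-58) = 35728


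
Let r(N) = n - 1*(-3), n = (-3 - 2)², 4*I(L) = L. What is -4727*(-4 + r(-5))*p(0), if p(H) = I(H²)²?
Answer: 0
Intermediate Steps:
I(L) = L/4
n = 25 (n = (-5)² = 25)
p(H) = H⁴/16 (p(H) = (H²/4)² = H⁴/16)
r(N) = 28 (r(N) = 25 - 1*(-3) = 25 + 3 = 28)
-4727*(-4 + r(-5))*p(0) = -4727*(-4 + 28)*(1/16)*0⁴ = -113448*(1/16)*0 = -113448*0 = -4727*0 = 0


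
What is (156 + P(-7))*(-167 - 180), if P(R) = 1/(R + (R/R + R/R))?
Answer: -270313/5 ≈ -54063.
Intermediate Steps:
P(R) = 1/(2 + R) (P(R) = 1/(R + (1 + 1)) = 1/(R + 2) = 1/(2 + R))
(156 + P(-7))*(-167 - 180) = (156 + 1/(2 - 7))*(-167 - 180) = (156 + 1/(-5))*(-347) = (156 - 1/5)*(-347) = (779/5)*(-347) = -270313/5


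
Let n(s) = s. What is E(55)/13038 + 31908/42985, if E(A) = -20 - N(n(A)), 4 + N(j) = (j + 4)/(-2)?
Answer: 277731201/373625620 ≈ 0.74334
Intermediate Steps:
N(j) = -6 - j/2 (N(j) = -4 + (j + 4)/(-2) = -4 + (4 + j)*(-½) = -4 + (-2 - j/2) = -6 - j/2)
E(A) = -14 + A/2 (E(A) = -20 - (-6 - A/2) = -20 + (6 + A/2) = -14 + A/2)
E(55)/13038 + 31908/42985 = (-14 + (½)*55)/13038 + 31908/42985 = (-14 + 55/2)*(1/13038) + 31908*(1/42985) = (27/2)*(1/13038) + 31908/42985 = 9/8692 + 31908/42985 = 277731201/373625620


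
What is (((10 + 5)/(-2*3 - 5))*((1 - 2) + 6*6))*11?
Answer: -525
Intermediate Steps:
(((10 + 5)/(-2*3 - 5))*((1 - 2) + 6*6))*11 = ((15/(-6 - 5))*(-1 + 36))*11 = ((15/(-11))*35)*11 = ((15*(-1/11))*35)*11 = -15/11*35*11 = -525/11*11 = -525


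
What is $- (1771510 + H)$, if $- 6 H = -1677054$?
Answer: $-2051019$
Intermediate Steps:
$H = 279509$ ($H = \left(- \frac{1}{6}\right) \left(-1677054\right) = 279509$)
$- (1771510 + H) = - (1771510 + 279509) = \left(-1\right) 2051019 = -2051019$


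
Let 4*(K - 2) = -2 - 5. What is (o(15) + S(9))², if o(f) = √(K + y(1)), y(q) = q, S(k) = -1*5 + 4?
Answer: 9/4 - √5 ≈ 0.013932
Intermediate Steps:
S(k) = -1 (S(k) = -5 + 4 = -1)
K = ¼ (K = 2 + (-2 - 5)/4 = 2 + (¼)*(-7) = 2 - 7/4 = ¼ ≈ 0.25000)
o(f) = √5/2 (o(f) = √(¼ + 1) = √(5/4) = √5/2)
(o(15) + S(9))² = (√5/2 - 1)² = (-1 + √5/2)²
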